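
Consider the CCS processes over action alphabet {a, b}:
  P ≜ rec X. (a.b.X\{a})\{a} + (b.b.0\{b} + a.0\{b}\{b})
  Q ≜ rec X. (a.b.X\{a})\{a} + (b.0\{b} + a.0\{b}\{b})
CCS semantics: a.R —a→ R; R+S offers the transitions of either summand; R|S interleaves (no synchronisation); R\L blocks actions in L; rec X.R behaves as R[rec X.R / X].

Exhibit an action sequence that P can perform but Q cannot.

LTS(P): 4 reachable states
  s0 = rec X. (a.b.X\{a})\{a} + (b.b.0\{b} + a.0\{b}\{b}) | —a→ s1, —b→ s2
  s1 = 0\{b}\{b} | (no moves)
  s2 = b.0\{b} | —b→ s3
  s3 = 0\{b} | (no moves)
LTS(Q): 3 reachable states
  t0 = rec X. (a.b.X\{a})\{a} + (b.0\{b} + a.0\{b}\{b}) | —a→ t1, —b→ t2
  t1 = 0\{b}\{b} | (no moves)
  t2 = 0\{b} | (no moves)
Run σ = ⟨bb⟩ on P: start {s0}
  after b @ step 1: {s2}
  after b @ step 2: {s3}
  — P admits the full trace.
Run σ = ⟨bb⟩ on Q: start {t0}
  after b @ step 1: {t2}
  after b @ step 2: ∅ (Q stuck)

bb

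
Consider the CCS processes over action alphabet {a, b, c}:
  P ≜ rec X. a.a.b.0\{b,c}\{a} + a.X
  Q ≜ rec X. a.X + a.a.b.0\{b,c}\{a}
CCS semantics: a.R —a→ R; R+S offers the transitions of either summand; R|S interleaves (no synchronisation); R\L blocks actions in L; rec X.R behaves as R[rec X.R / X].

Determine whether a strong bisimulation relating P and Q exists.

Reachable graph of P (4 states):
  u0 = rec X. a.a.b.0\{b,c}\{a} + a.X :: =a=> u0, =a=> u1
  u1 = a.b.0\{b,c}\{a} :: =a=> u2
  u2 = b.0\{b,c}\{a} :: =b=> u3
  u3 = 0\{b,c}\{a} :: deadlocked
Reachable graph of Q (4 states):
  v0 = rec X. a.X + a.a.b.0\{b,c}\{a} :: =a=> v0, =a=> v1
  v1 = a.b.0\{b,c}\{a} :: =a=> v2
  v2 = b.0\{b,c}\{a} :: =b=> v3
  v3 = 0\{b,c}\{a} :: deadlocked
Bisimilarity quotient blocks:
  B0 = {u0, v0}
  B1 = {u1, v1}
  B2 = {u2, v2}
  B3 = {u3, v3}
u0 ∈ B0, v0 ∈ B0 → same block

bisimilar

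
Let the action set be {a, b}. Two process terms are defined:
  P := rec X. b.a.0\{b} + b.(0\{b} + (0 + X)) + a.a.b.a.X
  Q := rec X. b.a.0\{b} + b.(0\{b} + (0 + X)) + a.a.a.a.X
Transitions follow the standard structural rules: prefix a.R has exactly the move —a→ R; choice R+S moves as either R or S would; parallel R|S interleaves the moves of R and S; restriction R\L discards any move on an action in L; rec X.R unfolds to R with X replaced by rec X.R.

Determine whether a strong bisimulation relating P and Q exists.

LTS(P): 7 reachable states
  s0 = rec X. b.a.0\{b} + b.(0\{b} + (0 + X)) + a.a.b.a.X → ··a··> s1, ··b··> s2, ··b··> s3
  s1 = a.b.a.(rec X. b.a.0\{b} + b.(0\{b} + (0 + X)) + a.a.b.a.X) → ··a··> s4
  s2 = 0\{b} + (0 + (rec X. b.a.0\{b} + b.(0\{b} + (0 + X)) + a.a.b.a.X)) → ··a··> s1, ··b··> s2, ··b··> s3
  s3 = a.0\{b} → ··a··> s5
  s4 = b.a.(rec X. b.a.0\{b} + b.(0\{b} + (0 + X)) + a.a.b.a.X) → ··b··> s6
  s5 = 0\{b} → ∅
  s6 = a.(rec X. b.a.0\{b} + b.(0\{b} + (0 + X)) + a.a.b.a.X) → ··a··> s0
LTS(Q): 7 reachable states
  t0 = rec X. b.a.0\{b} + b.(0\{b} + (0 + X)) + a.a.a.a.X → ··a··> t1, ··b··> t2, ··b··> t3
  t1 = a.a.a.(rec X. b.a.0\{b} + b.(0\{b} + (0 + X)) + a.a.a.a.X) → ··a··> t4
  t2 = 0\{b} + (0 + (rec X. b.a.0\{b} + b.(0\{b} + (0 + X)) + a.a.a.a.X)) → ··a··> t1, ··b··> t2, ··b··> t3
  t3 = a.0\{b} → ··a··> t5
  t4 = a.a.(rec X. b.a.0\{b} + b.(0\{b} + (0 + X)) + a.a.a.a.X) → ··a··> t6
  t5 = 0\{b} → ∅
  t6 = a.(rec X. b.a.0\{b} + b.(0\{b} + (0 + X)) + a.a.a.a.X) → ··a··> t0
Bisimilarity quotient blocks:
  B0 = {s0, s2}
  B1 = {s1}
  B2 = {s4}
  B3 = {s6}
  B4 = {s3, t3}
  B5 = {s5, t5}
  B6 = {t0, t2}
  B7 = {t1}
  B8 = {t4}
  B9 = {t6}
s0 ∈ B0, t0 ∈ B6 → different blocks

NO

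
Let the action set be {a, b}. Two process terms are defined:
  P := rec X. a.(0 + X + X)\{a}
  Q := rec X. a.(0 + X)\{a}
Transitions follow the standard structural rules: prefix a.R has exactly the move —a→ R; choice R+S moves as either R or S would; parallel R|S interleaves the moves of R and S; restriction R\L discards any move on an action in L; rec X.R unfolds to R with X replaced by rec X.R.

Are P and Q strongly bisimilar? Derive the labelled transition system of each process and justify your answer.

bisimilar

Reachable graph of P (2 states):
  s0 = rec X. a.(0 + X + X)\{a} has moves --a--▸ s1
  s1 = (0 + (rec X. a.(0 + X + X)\{a}) + (rec X. a.(0 + X + X)\{a}))\{a} has moves (no moves)
Reachable graph of Q (2 states):
  t0 = rec X. a.(0 + X)\{a} has moves --a--▸ t1
  t1 = (0 + (rec X. a.(0 + X)\{a}))\{a} has moves (no moves)
Coarsest stable partition (strong bisimilarity classes):
  B0 = {s0, t0}
  B1 = {s1, t1}
s0 ∈ B0, t0 ∈ B0 → same block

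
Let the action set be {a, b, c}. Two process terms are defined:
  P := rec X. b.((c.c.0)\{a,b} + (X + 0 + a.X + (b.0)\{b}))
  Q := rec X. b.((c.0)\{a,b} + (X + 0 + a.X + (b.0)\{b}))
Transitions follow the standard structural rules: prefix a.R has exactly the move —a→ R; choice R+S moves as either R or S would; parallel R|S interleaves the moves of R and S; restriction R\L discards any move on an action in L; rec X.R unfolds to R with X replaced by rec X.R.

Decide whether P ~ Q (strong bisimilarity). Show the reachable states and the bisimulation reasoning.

not bisimilar

Reachable graph of P (4 states):
  m0 = rec X. b.((c.c.0)\{a,b} + (X + 0 + a.X + (b.0)\{b})) → —b→ m1
  m1 = (c.c.0)\{a,b} + ((rec X. b.((c.c.0)\{a,b} + (X + 0 + a.X + (b.0)\{b}))) + 0 + a.(rec X. b.((c.c.0)\{a,b} + (X + 0 + a.X + (b.0)\{b}))) + (b.0)\{b}) → —a→ m0, —b→ m1, —c→ m2
  m2 = (c.0)\{a,b} → —c→ m3
  m3 = 0\{a,b} → (no moves)
Reachable graph of Q (3 states):
  n0 = rec X. b.((c.0)\{a,b} + (X + 0 + a.X + (b.0)\{b})) → —b→ n1
  n1 = (c.0)\{a,b} + ((rec X. b.((c.0)\{a,b} + (X + 0 + a.X + (b.0)\{b}))) + 0 + a.(rec X. b.((c.0)\{a,b} + (X + 0 + a.X + (b.0)\{b}))) + (b.0)\{b}) → —a→ n0, —b→ n1, —c→ n2
  n2 = 0\{a,b} → (no moves)
Partition-refinement fixed point:
  B0 = {m0}
  B1 = {m1}
  B2 = {m2}
  B3 = {m3, n2}
  B4 = {n0}
  B5 = {n1}
m0 ∈ B0, n0 ∈ B4 → different blocks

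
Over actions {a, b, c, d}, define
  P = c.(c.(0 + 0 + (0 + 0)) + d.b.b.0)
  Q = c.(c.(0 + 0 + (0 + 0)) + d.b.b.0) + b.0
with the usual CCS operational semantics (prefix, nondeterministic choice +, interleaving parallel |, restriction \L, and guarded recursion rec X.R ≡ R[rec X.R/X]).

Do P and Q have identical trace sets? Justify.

NO — witness ⟨b⟩

P's transition system — 6 states:
  p0 = c.(c.(0 + 0 + (0 + 0)) + d.b.b.0) → -c-> p1
  p1 = c.(0 + 0 + (0 + 0)) + d.b.b.0 → -c-> p2, -d-> p3
  p2 = 0 + 0 + (0 + 0) → ∅
  p3 = b.b.0 → -b-> p4
  p4 = b.0 → -b-> p5
  p5 = 0 → ∅
Q's transition system — 6 states:
  q0 = c.(c.(0 + 0 + (0 + 0)) + d.b.b.0) + b.0 → -b-> q1, -c-> q2
  q1 = 0 → ∅
  q2 = c.(0 + 0 + (0 + 0)) + d.b.b.0 → -c-> q3, -d-> q4
  q3 = 0 + 0 + (0 + 0) → ∅
  q4 = b.b.0 → -b-> q5
  q5 = b.0 → -b-> q1
Run σ = ⟨b⟩ on Q: start {q0}
  step 1 (b): {q1}
  Q completes σ.
Run σ = ⟨b⟩ on P: start {p0}
  step 1 (b): ∅ (P stuck)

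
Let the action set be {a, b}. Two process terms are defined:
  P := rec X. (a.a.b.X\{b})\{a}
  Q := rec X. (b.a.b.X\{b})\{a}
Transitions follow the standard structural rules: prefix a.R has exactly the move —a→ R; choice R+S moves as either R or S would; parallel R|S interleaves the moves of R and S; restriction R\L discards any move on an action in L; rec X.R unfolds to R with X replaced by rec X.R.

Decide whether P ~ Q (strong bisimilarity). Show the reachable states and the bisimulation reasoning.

not bisimilar

P's transition system — 1 states:
  s0 = rec X. (a.a.b.X\{b})\{a} ⊢ ∅
Q's transition system — 2 states:
  t0 = rec X. (b.a.b.X\{b})\{a} ⊢ --b--▸ t1
  t1 = (a.b.(rec X. (b.a.b.X\{b})\{a})\{b})\{a} ⊢ ∅
Bisimilarity quotient blocks:
  B0 = {s0, t1}
  B1 = {t0}
s0 ∈ B0, t0 ∈ B1 → different blocks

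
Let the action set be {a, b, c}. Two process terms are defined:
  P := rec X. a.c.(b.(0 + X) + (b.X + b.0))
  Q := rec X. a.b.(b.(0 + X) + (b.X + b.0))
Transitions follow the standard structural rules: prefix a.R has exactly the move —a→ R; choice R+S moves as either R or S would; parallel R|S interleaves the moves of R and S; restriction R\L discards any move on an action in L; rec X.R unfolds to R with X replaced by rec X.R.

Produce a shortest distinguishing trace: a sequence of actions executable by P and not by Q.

LTS(P): 5 reachable states
  m0 = rec X. a.c.(b.(0 + X) + (b.X + b.0)) | -a-> m1
  m1 = c.(b.(0 + (rec X. a.c.(b.(0 + X) + (b.X + b.0)))) + (b.(rec X. a.c.(b.(0 + X) + (b.X + b.0))) + b.0)) | -c-> m2
  m2 = b.(0 + (rec X. a.c.(b.(0 + X) + (b.X + b.0)))) + (b.(rec X. a.c.(b.(0 + X) + (b.X + b.0))) + b.0) | -b-> m0, -b-> m3, -b-> m4
  m3 = 0 | deadlocked
  m4 = 0 + (rec X. a.c.(b.(0 + X) + (b.X + b.0))) | -a-> m1
LTS(Q): 5 reachable states
  n0 = rec X. a.b.(b.(0 + X) + (b.X + b.0)) | -a-> n1
  n1 = b.(b.(0 + (rec X. a.b.(b.(0 + X) + (b.X + b.0)))) + (b.(rec X. a.b.(b.(0 + X) + (b.X + b.0))) + b.0)) | -b-> n2
  n2 = b.(0 + (rec X. a.b.(b.(0 + X) + (b.X + b.0)))) + (b.(rec X. a.b.(b.(0 + X) + (b.X + b.0))) + b.0) | -b-> n0, -b-> n3, -b-> n4
  n3 = 0 | deadlocked
  n4 = 0 + (rec X. a.b.(b.(0 + X) + (b.X + b.0))) | -a-> n1
Run σ = ⟨ac⟩ on P: start {m0}
  step 1 (a): {m1}
  step 2 (c): {m2}
  ✓ P
Run σ = ⟨ac⟩ on Q: start {n0}
  step 1 (a): {n1}
  step 2 (c): ∅  — Q cannot continue

ac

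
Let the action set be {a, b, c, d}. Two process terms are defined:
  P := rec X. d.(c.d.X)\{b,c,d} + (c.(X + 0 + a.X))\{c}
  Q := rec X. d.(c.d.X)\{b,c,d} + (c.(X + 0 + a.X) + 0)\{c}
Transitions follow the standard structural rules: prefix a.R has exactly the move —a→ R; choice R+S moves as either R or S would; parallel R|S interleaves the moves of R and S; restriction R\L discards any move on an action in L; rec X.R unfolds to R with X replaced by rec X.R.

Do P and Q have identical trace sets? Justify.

Reachable graph of P (2 states):
  p0 = rec X. d.(c.d.X)\{b,c,d} + (c.(X + 0 + a.X))\{c} → —d→ p1
  p1 = (c.d.(rec X. d.(c.d.X)\{b,c,d} + (c.(X + 0 + a.X))\{c}))\{b,c,d} → stopped
Reachable graph of Q (2 states):
  q0 = rec X. d.(c.d.X)\{b,c,d} + (c.(X + 0 + a.X) + 0)\{c} → —d→ q1
  q1 = (c.d.(rec X. d.(c.d.X)\{b,c,d} + (c.(X + 0 + a.X) + 0)\{c}))\{b,c,d} → stopped
Bisimilarity quotient blocks:
  B0 = {p0, q0}
  B1 = {p1, q1}
p0 ∈ B0, q0 ∈ B0 → same block
Bisimilar ⇒ trace-equivalent.

traces(P) = traces(Q)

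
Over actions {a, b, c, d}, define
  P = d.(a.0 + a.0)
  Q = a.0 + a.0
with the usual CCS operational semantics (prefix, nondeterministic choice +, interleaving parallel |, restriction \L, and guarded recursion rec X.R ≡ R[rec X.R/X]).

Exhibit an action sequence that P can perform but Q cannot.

Reachable graph of P (3 states):
  s0 = d.(a.0 + a.0) ⊢ =d=> s1
  s1 = a.0 + a.0 ⊢ =a=> s2
  s2 = 0 ⊢ ·
Reachable graph of Q (2 states):
  t0 = a.0 + a.0 ⊢ =a=> t1
  t1 = 0 ⊢ ·
Trace ⟨d⟩ through P, begin at {s0}:
  step 1 (d): {s1}
  — P admits the full trace.
Trace ⟨d⟩ through Q, begin at {t0}:
  step 1 (d): ∅  — Q cannot continue

d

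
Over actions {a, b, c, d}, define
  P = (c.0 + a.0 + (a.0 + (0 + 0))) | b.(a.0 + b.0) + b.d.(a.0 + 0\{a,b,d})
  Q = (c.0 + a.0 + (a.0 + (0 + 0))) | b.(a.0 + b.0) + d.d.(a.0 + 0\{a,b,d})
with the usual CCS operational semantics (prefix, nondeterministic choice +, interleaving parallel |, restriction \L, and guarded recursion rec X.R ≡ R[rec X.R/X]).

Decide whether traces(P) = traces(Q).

LTS(P): 9 reachable states
  p0 = (c.0 + a.0 + (a.0 + (0 + 0))) | b.(a.0 + b.0) + b.d.(a.0 + 0\{a,b,d}) | —a→ p1, —b→ p2, —b→ p3, —c→ p1
  p1 = 0 | b.(a.0 + b.0) | —b→ p4
  p2 = (c.0 + a.0 + (a.0 + (0 + 0))) | (a.0 + b.0) | —a→ p4, —a→ p5, —b→ p5, —c→ p4
  p3 = d.(a.0 + 0\{a,b,d}) | —d→ p6
  p4 = 0 | (a.0 + b.0) | —a→ p7, —b→ p7
  p5 = (c.0 + a.0 + (a.0 + (0 + 0))) | 0 | —a→ p7, —c→ p7
  p6 = a.0 + 0\{a,b,d} | —a→ p8
  p7 = 0 | 0 | (no moves)
  p8 = 0 | (no moves)
LTS(Q): 9 reachable states
  q0 = (c.0 + a.0 + (a.0 + (0 + 0))) | b.(a.0 + b.0) + d.d.(a.0 + 0\{a,b,d}) | —a→ q1, —b→ q2, —c→ q1, —d→ q3
  q1 = 0 | b.(a.0 + b.0) | —b→ q4
  q2 = (c.0 + a.0 + (a.0 + (0 + 0))) | (a.0 + b.0) | —a→ q4, —a→ q5, —b→ q5, —c→ q4
  q3 = d.(a.0 + 0\{a,b,d}) | —d→ q6
  q4 = 0 | (a.0 + b.0) | —a→ q7, —b→ q7
  q5 = (c.0 + a.0 + (a.0 + (0 + 0))) | 0 | —a→ q7, —c→ q7
  q6 = a.0 + 0\{a,b,d} | —a→ q8
  q7 = 0 | 0 | (no moves)
  q8 = 0 | (no moves)
Trace ⟨bd⟩ through P, begin at {p0}:
  step 1 (b): {p2, p3}
  step 2 (d): {p6}
  P completes σ.
Trace ⟨bd⟩ through Q, begin at {q0}:
  step 1 (b): {q2}
  step 2 (d): ∅ (Q stuck)

traces(P) ≠ traces(Q) — witness ⟨bd⟩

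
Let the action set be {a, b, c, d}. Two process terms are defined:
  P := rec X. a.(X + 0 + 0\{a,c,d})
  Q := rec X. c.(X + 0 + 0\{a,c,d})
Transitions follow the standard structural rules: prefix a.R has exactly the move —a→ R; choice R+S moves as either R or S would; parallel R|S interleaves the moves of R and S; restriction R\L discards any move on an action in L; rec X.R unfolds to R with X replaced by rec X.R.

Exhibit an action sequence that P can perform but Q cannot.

a

Reachable graph of P (2 states):
  s0 = rec X. a.(X + 0 + 0\{a,c,d}) | =a=> s1
  s1 = (rec X. a.(X + 0 + 0\{a,c,d})) + 0 + 0\{a,c,d} | =a=> s1
Reachable graph of Q (2 states):
  t0 = rec X. c.(X + 0 + 0\{a,c,d}) | =c=> t1
  t1 = (rec X. c.(X + 0 + 0\{a,c,d})) + 0 + 0\{a,c,d} | =c=> t1
Run σ = ⟨a⟩ on P: start {s0}
  after a @ step 1: {s1}
  — P admits the full trace.
Run σ = ⟨a⟩ on Q: start {t0}
  after a @ step 1: ∅ (Q stuck)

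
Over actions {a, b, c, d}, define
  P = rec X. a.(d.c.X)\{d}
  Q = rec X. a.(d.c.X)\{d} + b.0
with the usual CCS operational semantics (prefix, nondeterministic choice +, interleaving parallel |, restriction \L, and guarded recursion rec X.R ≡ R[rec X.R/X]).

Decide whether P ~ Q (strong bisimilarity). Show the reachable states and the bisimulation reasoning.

not bisimilar

P's transition system — 2 states:
  s0 = rec X. a.(d.c.X)\{d} :: ··a··> s1
  s1 = (d.c.(rec X. a.(d.c.X)\{d}))\{d} :: stopped
Q's transition system — 3 states:
  t0 = rec X. a.(d.c.X)\{d} + b.0 :: ··a··> t1, ··b··> t2
  t1 = (d.c.(rec X. a.(d.c.X)\{d} + b.0))\{d} :: stopped
  t2 = 0 :: stopped
Bisimilarity quotient blocks:
  B0 = {s0}
  B1 = {s1, t1, t2}
  B2 = {t0}
s0 ∈ B0, t0 ∈ B2 → different blocks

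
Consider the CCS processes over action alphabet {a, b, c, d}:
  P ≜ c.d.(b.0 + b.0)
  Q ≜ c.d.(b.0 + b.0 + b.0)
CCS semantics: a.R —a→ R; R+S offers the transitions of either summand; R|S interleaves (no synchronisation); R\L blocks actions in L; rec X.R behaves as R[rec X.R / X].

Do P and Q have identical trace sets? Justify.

Reachable graph of P (4 states):
  s0 = c.d.(b.0 + b.0) → -c-> s1
  s1 = d.(b.0 + b.0) → -d-> s2
  s2 = b.0 + b.0 → -b-> s3
  s3 = 0 → ·
Reachable graph of Q (4 states):
  t0 = c.d.(b.0 + b.0 + b.0) → -c-> t1
  t1 = d.(b.0 + b.0 + b.0) → -d-> t2
  t2 = b.0 + b.0 + b.0 → -b-> t3
  t3 = 0 → ·
Partition-refinement fixed point:
  B0 = {s0, t0}
  B1 = {s1, t1}
  B2 = {s2, t2}
  B3 = {s3, t3}
s0 ∈ B0, t0 ∈ B0 → same block
Bisimilar ⇒ trace-equivalent.

YES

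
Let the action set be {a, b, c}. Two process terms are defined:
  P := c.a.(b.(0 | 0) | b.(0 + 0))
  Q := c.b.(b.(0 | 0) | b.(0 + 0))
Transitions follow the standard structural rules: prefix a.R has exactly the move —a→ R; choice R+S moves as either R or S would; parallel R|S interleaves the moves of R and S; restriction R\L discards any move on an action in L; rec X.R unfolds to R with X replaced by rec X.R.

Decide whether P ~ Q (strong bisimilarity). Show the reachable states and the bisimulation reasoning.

not bisimilar

Reachable graph of P (6 states):
  m0 = c.a.(b.(0 | 0) | b.(0 + 0)) | --c--▸ m1
  m1 = a.(b.(0 | 0) | b.(0 + 0)) | --a--▸ m2
  m2 = b.(0 | 0) | b.(0 + 0) | --b--▸ m3, --b--▸ m4
  m3 = 0 | 0 | b.(0 + 0) | --b--▸ m5
  m4 = b.(0 | 0) | (0 + 0) | --b--▸ m5
  m5 = 0 | 0 | (0 + 0) | stopped
Reachable graph of Q (6 states):
  n0 = c.b.(b.(0 | 0) | b.(0 + 0)) | --c--▸ n1
  n1 = b.(b.(0 | 0) | b.(0 + 0)) | --b--▸ n2
  n2 = b.(0 | 0) | b.(0 + 0) | --b--▸ n3, --b--▸ n4
  n3 = 0 | 0 | b.(0 + 0) | --b--▸ n5
  n4 = b.(0 | 0) | (0 + 0) | --b--▸ n5
  n5 = 0 | 0 | (0 + 0) | stopped
Bisimilarity quotient blocks:
  B0 = {m0}
  B1 = {m1}
  B2 = {m2, n2}
  B3 = {m3, m4, n3, n4}
  B4 = {m5, n5}
  B5 = {n0}
  B6 = {n1}
m0 ∈ B0, n0 ∈ B5 → different blocks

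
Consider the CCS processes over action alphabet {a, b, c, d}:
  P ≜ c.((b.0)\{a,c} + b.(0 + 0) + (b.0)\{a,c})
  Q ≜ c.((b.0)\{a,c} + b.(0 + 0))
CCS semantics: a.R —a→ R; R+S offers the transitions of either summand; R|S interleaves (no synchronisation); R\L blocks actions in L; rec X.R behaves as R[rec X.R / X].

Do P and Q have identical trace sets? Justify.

YES

Reachable graph of P (4 states):
  u0 = c.((b.0)\{a,c} + b.(0 + 0) + (b.0)\{a,c}) | ··c··> u1
  u1 = (b.0)\{a,c} + b.(0 + 0) + (b.0)\{a,c} | ··b··> u2, ··b··> u3
  u2 = 0 + 0 | stopped
  u3 = 0\{a,c} | stopped
Reachable graph of Q (4 states):
  v0 = c.((b.0)\{a,c} + b.(0 + 0)) | ··c··> v1
  v1 = (b.0)\{a,c} + b.(0 + 0) | ··b··> v2, ··b··> v3
  v2 = 0 + 0 | stopped
  v3 = 0\{a,c} | stopped
Coarsest stable partition (strong bisimilarity classes):
  B0 = {u0, v0}
  B1 = {u1, v1}
  B2 = {u2, u3, v2, v3}
u0 ∈ B0, v0 ∈ B0 → same block
Bisimilar ⇒ trace-equivalent.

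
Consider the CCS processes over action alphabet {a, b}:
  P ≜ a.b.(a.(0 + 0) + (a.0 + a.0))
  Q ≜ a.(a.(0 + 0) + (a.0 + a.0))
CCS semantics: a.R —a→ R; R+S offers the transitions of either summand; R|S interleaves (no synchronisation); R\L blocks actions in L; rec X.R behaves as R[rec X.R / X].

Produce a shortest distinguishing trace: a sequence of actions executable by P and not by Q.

Reachable graph of P (5 states):
  u0 = a.b.(a.(0 + 0) + (a.0 + a.0)) ⊢ -a-> u1
  u1 = b.(a.(0 + 0) + (a.0 + a.0)) ⊢ -b-> u2
  u2 = a.(0 + 0) + (a.0 + a.0) ⊢ -a-> u3, -a-> u4
  u3 = 0 ⊢ stopped
  u4 = 0 + 0 ⊢ stopped
Reachable graph of Q (4 states):
  v0 = a.(a.(0 + 0) + (a.0 + a.0)) ⊢ -a-> v1
  v1 = a.(0 + 0) + (a.0 + a.0) ⊢ -a-> v2, -a-> v3
  v2 = 0 ⊢ stopped
  v3 = 0 + 0 ⊢ stopped
Run σ = ⟨ab⟩ on P: start {u0}
  [1] a ⇒ {u1}
  [2] b ⇒ {u2}
  ✓ P
Run σ = ⟨ab⟩ on Q: start {v0}
  [1] a ⇒ {v1}
  [2] b ⇒ no successor for Q

ab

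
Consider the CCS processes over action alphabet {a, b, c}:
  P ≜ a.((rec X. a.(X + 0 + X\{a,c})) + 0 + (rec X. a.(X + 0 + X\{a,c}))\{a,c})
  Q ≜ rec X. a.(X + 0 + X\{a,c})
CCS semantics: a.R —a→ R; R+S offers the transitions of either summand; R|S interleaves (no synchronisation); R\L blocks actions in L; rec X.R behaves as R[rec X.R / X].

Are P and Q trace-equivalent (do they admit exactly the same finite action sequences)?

trace-equivalent

LTS(P): 2 reachable states
  m0 = a.((rec X. a.(X + 0 + X\{a,c})) + 0 + (rec X. a.(X + 0 + X\{a,c}))\{a,c}) → ··a··> m1
  m1 = (rec X. a.(X + 0 + X\{a,c})) + 0 + (rec X. a.(X + 0 + X\{a,c}))\{a,c} → ··a··> m1
LTS(Q): 2 reachable states
  n0 = rec X. a.(X + 0 + X\{a,c}) → ··a··> n1
  n1 = (rec X. a.(X + 0 + X\{a,c})) + 0 + (rec X. a.(X + 0 + X\{a,c}))\{a,c} → ··a··> n1
Partition-refinement fixed point:
  B0 = {m0, m1, n0, n1}
m0 ∈ B0, n0 ∈ B0 → same block
Bisimilar ⇒ trace-equivalent.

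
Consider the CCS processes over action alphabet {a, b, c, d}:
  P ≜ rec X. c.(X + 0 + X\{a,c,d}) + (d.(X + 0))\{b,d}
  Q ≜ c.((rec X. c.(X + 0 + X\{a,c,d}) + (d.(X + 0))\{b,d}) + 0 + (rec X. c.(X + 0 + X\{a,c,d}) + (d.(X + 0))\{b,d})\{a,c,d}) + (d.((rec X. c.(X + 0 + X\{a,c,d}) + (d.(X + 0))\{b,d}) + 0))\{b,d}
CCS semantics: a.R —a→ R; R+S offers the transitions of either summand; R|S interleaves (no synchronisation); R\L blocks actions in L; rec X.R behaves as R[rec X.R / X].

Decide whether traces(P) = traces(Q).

Reachable graph of P (2 states):
  u0 = rec X. c.(X + 0 + X\{a,c,d}) + (d.(X + 0))\{b,d} has moves ··c··> u1
  u1 = (rec X. c.(X + 0 + X\{a,c,d}) + (d.(X + 0))\{b,d}) + 0 + (rec X. c.(X + 0 + X\{a,c,d}) + (d.(X + 0))\{b,d})\{a,c,d} has moves ··c··> u1
Reachable graph of Q (2 states):
  v0 = c.((rec X. c.(X + 0 + X\{a,c,d}) + (d.(X + 0))\{b,d}) + 0 + (rec X. c.(X + 0 + X\{a,c,d}) + (d.(X + 0))\{b,d})\{a,c,d}) + (d.((rec X. c.(X + 0 + X\{a,c,d}) + (d.(X + 0))\{b,d}) + 0))\{b,d} has moves ··c··> v1
  v1 = (rec X. c.(X + 0 + X\{a,c,d}) + (d.(X + 0))\{b,d}) + 0 + (rec X. c.(X + 0 + X\{a,c,d}) + (d.(X + 0))\{b,d})\{a,c,d} has moves ··c··> v1
Bisimilarity quotient blocks:
  B0 = {u0, u1, v0, v1}
u0 ∈ B0, v0 ∈ B0 → same block
Bisimilar ⇒ trace-equivalent.

YES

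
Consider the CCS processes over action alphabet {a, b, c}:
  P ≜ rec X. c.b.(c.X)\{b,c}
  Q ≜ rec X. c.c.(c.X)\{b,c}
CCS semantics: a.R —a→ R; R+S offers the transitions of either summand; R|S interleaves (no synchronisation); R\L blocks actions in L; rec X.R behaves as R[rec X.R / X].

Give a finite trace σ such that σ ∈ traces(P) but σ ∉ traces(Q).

Reachable graph of P (3 states):
  m0 = rec X. c.b.(c.X)\{b,c} ⊢ -c-> m1
  m1 = b.(c.(rec X. c.b.(c.X)\{b,c}))\{b,c} ⊢ -b-> m2
  m2 = (c.(rec X. c.b.(c.X)\{b,c}))\{b,c} ⊢ stopped
Reachable graph of Q (3 states):
  n0 = rec X. c.c.(c.X)\{b,c} ⊢ -c-> n1
  n1 = c.(c.(rec X. c.c.(c.X)\{b,c}))\{b,c} ⊢ -c-> n2
  n2 = (c.(rec X. c.c.(c.X)\{b,c}))\{b,c} ⊢ stopped
Run σ = ⟨cb⟩ on P: start {m0}
  [1] c ⇒ {m1}
  [2] b ⇒ {m2}
  ✓ P
Run σ = ⟨cb⟩ on Q: start {n0}
  [1] c ⇒ {n1}
  [2] b ⇒ no successor for Q

cb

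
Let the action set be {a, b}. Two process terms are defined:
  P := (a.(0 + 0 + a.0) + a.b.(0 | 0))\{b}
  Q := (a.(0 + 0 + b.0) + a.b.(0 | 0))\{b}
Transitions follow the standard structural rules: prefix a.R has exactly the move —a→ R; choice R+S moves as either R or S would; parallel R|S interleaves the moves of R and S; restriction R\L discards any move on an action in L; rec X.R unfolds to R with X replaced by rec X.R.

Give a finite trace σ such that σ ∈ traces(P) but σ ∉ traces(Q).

P's transition system — 4 states:
  s0 = (a.(0 + 0 + a.0) + a.b.(0 | 0))\{b} → --a--▸ s1, --a--▸ s2
  s1 = (0 + 0 + a.0)\{b} → --a--▸ s3
  s2 = (b.(0 | 0))\{b} → (no moves)
  s3 = 0\{b} → (no moves)
Q's transition system — 3 states:
  t0 = (a.(0 + 0 + b.0) + a.b.(0 | 0))\{b} → --a--▸ t1, --a--▸ t2
  t1 = (0 + 0 + b.0)\{b} → (no moves)
  t2 = (b.(0 | 0))\{b} → (no moves)
Trace ⟨aa⟩ through P, begin at {s0}:
  step 1 (a): {s1, s2}
  step 2 (a): {s3}
  ✓ P
Trace ⟨aa⟩ through Q, begin at {t0}:
  step 1 (a): {t1, t2}
  step 2 (a): no successor for Q

aa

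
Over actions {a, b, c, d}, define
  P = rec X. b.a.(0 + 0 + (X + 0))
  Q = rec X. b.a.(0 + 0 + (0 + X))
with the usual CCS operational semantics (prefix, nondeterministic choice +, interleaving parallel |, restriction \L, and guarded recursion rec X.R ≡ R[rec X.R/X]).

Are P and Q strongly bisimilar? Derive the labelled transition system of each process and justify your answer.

Reachable graph of P (3 states):
  u0 = rec X. b.a.(0 + 0 + (X + 0)) has moves —b→ u1
  u1 = a.(0 + 0 + ((rec X. b.a.(0 + 0 + (X + 0))) + 0)) has moves —a→ u2
  u2 = 0 + 0 + ((rec X. b.a.(0 + 0 + (X + 0))) + 0) has moves —b→ u1
Reachable graph of Q (3 states):
  v0 = rec X. b.a.(0 + 0 + (0 + X)) has moves —b→ v1
  v1 = a.(0 + 0 + (0 + (rec X. b.a.(0 + 0 + (0 + X))))) has moves —a→ v2
  v2 = 0 + 0 + (0 + (rec X. b.a.(0 + 0 + (0 + X)))) has moves —b→ v1
Coarsest stable partition (strong bisimilarity classes):
  B0 = {u0, u2, v0, v2}
  B1 = {u1, v1}
u0 ∈ B0, v0 ∈ B0 → same block

bisimilar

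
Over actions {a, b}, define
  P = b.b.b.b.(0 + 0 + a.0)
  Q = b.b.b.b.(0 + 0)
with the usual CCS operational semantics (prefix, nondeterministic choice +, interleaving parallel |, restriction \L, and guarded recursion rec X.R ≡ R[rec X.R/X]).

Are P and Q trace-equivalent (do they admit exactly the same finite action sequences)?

traces(P) ≠ traces(Q) — witness ⟨bbbba⟩

LTS(P): 6 reachable states
  m0 = b.b.b.b.(0 + 0 + a.0) has moves -b-> m1
  m1 = b.b.b.(0 + 0 + a.0) has moves -b-> m2
  m2 = b.b.(0 + 0 + a.0) has moves -b-> m3
  m3 = b.(0 + 0 + a.0) has moves -b-> m4
  m4 = 0 + 0 + a.0 has moves -a-> m5
  m5 = 0 has moves deadlocked
LTS(Q): 5 reachable states
  n0 = b.b.b.b.(0 + 0) has moves -b-> n1
  n1 = b.b.b.(0 + 0) has moves -b-> n2
  n2 = b.b.(0 + 0) has moves -b-> n3
  n3 = b.(0 + 0) has moves -b-> n4
  n4 = 0 + 0 has moves deadlocked
Executing bbbba from P (initial set {m0}):
  step 1 (b): {m1}
  step 2 (b): {m2}
  step 3 (b): {m3}
  step 4 (b): {m4}
  step 5 (a): {m5}
  — P admits the full trace.
Executing bbbba from Q (initial set {n0}):
  step 1 (b): {n1}
  step 2 (b): {n2}
  step 3 (b): {n3}
  step 4 (b): {n4}
  step 5 (a): no successor for Q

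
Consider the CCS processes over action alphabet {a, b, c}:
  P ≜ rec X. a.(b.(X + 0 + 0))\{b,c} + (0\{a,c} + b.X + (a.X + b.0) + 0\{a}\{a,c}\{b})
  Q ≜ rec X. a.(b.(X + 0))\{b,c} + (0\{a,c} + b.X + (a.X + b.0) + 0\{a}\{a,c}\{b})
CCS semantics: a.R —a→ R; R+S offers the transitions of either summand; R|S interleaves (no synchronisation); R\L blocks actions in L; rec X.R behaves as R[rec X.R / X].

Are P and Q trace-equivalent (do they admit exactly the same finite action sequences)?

YES

P's transition system — 3 states:
  m0 = rec X. a.(b.(X + 0 + 0))\{b,c} + (0\{a,c} + b.X + (a.X + b.0) + 0\{a}\{a,c}\{b}) ⊢ =a=> m0, =a=> m1, =b=> m0, =b=> m2
  m1 = (b.((rec X. a.(b.(X + 0 + 0))\{b,c} + (0\{a,c} + b.X + (a.X + b.0) + 0\{a}\{a,c}\{b})) + 0 + 0))\{b,c} ⊢ ·
  m2 = 0 ⊢ ·
Q's transition system — 3 states:
  n0 = rec X. a.(b.(X + 0))\{b,c} + (0\{a,c} + b.X + (a.X + b.0) + 0\{a}\{a,c}\{b}) ⊢ =a=> n0, =a=> n1, =b=> n0, =b=> n2
  n1 = (b.((rec X. a.(b.(X + 0))\{b,c} + (0\{a,c} + b.X + (a.X + b.0) + 0\{a}\{a,c}\{b})) + 0))\{b,c} ⊢ ·
  n2 = 0 ⊢ ·
Partition-refinement fixed point:
  B0 = {m0, n0}
  B1 = {m1, m2, n1, n2}
m0 ∈ B0, n0 ∈ B0 → same block
Bisimilar ⇒ trace-equivalent.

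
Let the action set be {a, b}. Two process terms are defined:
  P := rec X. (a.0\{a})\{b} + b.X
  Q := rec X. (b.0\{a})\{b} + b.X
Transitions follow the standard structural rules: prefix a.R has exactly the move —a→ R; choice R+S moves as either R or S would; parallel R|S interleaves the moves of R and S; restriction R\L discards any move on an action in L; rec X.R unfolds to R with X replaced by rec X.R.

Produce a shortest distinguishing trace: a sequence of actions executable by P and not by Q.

a

P's transition system — 2 states:
  p0 = rec X. (a.0\{a})\{b} + b.X ⊢ —a→ p1, —b→ p0
  p1 = 0\{a}\{b} ⊢ ∅
Q's transition system — 1 states:
  q0 = rec X. (b.0\{a})\{b} + b.X ⊢ —b→ q0
Executing a from P (initial set {p0}):
  [1] a ⇒ {p1}
  ✓ P
Executing a from Q (initial set {q0}):
  [1] a ⇒ ∅  — Q cannot continue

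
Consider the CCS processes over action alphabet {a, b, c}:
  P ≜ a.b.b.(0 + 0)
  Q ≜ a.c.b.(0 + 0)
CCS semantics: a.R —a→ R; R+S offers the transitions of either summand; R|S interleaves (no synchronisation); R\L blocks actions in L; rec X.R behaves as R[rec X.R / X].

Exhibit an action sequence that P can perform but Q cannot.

ab

Reachable graph of P (4 states):
  m0 = a.b.b.(0 + 0) → ··a··> m1
  m1 = b.b.(0 + 0) → ··b··> m2
  m2 = b.(0 + 0) → ··b··> m3
  m3 = 0 + 0 → deadlocked
Reachable graph of Q (4 states):
  n0 = a.c.b.(0 + 0) → ··a··> n1
  n1 = c.b.(0 + 0) → ··c··> n2
  n2 = b.(0 + 0) → ··b··> n3
  n3 = 0 + 0 → deadlocked
Executing ab from P (initial set {m0}):
  step 1 (a): {m1}
  step 2 (b): {m2}
  ✓ P
Executing ab from Q (initial set {n0}):
  step 1 (a): {n1}
  step 2 (b): ∅  — Q cannot continue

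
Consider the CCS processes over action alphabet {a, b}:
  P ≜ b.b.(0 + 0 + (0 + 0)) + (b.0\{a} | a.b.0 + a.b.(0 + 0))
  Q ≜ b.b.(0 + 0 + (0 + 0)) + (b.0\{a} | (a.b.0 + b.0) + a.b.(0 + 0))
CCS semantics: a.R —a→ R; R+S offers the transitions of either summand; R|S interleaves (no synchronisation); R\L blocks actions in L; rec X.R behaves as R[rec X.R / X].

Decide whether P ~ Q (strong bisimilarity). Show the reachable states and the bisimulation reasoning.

Reachable graph of P (10 states):
  m0 = b.b.(0 + 0 + (0 + 0)) + (b.0\{a} | a.b.0 + a.b.(0 + 0)) | =a=> m1, =a=> m2, =b=> m3, =b=> m4
  m1 = b.(0 + 0) | =b=> m5
  m2 = b.0\{a} | b.0 | =b=> m6, =b=> m7
  m3 = 0\{a} | a.b.0 | =a=> m6
  m4 = b.(0 + 0 + (0 + 0)) | =b=> m8
  m5 = 0 + 0 | stopped
  m6 = 0\{a} | b.0 | =b=> m9
  m7 = b.0\{a} | 0 | =b=> m9
  m8 = 0 + 0 + (0 + 0) | stopped
  m9 = 0\{a} | 0 | stopped
Reachable graph of Q (10 states):
  n0 = b.b.(0 + 0 + (0 + 0)) + (b.0\{a} | (a.b.0 + b.0) + a.b.(0 + 0)) | =a=> n1, =a=> n2, =b=> n3, =b=> n4, =b=> n5
  n1 = b.(0 + 0) | =b=> n6
  n2 = b.0\{a} | b.0 | =b=> n5, =b=> n7
  n3 = 0\{a} | (a.b.0 + b.0) | =a=> n7, =b=> n8
  n4 = b.(0 + 0 + (0 + 0)) | =b=> n9
  n5 = b.0\{a} | 0 | =b=> n8
  n6 = 0 + 0 | stopped
  n7 = 0\{a} | b.0 | =b=> n8
  n8 = 0\{a} | 0 | stopped
  n9 = 0 + 0 + (0 + 0) | stopped
Bisimilarity quotient blocks:
  B0 = {m0}
  B1 = {m1, m4, m6, m7, n1, n4, n5, n7}
  B2 = {m5, m8, m9, n6, n8, n9}
  B3 = {m3}
  B4 = {m2, n2}
  B5 = {n0}
  B6 = {n3}
m0 ∈ B0, n0 ∈ B5 → different blocks

NO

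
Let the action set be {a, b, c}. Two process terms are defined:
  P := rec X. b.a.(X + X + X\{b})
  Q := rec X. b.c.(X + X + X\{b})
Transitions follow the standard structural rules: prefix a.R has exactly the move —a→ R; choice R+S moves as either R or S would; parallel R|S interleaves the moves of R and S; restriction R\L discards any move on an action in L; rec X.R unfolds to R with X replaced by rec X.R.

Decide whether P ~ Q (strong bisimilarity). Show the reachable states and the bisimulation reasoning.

not bisimilar

P's transition system — 3 states:
  m0 = rec X. b.a.(X + X + X\{b}) ⊢ =b=> m1
  m1 = a.((rec X. b.a.(X + X + X\{b})) + (rec X. b.a.(X + X + X\{b})) + (rec X. b.a.(X + X + X\{b}))\{b}) ⊢ =a=> m2
  m2 = (rec X. b.a.(X + X + X\{b})) + (rec X. b.a.(X + X + X\{b})) + (rec X. b.a.(X + X + X\{b}))\{b} ⊢ =b=> m1
Q's transition system — 3 states:
  n0 = rec X. b.c.(X + X + X\{b}) ⊢ =b=> n1
  n1 = c.((rec X. b.c.(X + X + X\{b})) + (rec X. b.c.(X + X + X\{b})) + (rec X. b.c.(X + X + X\{b}))\{b}) ⊢ =c=> n2
  n2 = (rec X. b.c.(X + X + X\{b})) + (rec X. b.c.(X + X + X\{b})) + (rec X. b.c.(X + X + X\{b}))\{b} ⊢ =b=> n1
Bisimilarity quotient blocks:
  B0 = {m0, m2}
  B1 = {m1}
  B2 = {n0, n2}
  B3 = {n1}
m0 ∈ B0, n0 ∈ B2 → different blocks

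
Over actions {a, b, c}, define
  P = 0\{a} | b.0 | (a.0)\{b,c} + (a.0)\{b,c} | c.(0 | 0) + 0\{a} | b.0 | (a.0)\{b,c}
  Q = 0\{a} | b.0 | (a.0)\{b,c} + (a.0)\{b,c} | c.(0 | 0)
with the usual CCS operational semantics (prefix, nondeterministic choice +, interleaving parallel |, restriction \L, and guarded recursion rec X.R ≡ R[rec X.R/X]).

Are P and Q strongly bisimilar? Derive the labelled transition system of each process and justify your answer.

LTS(P): 7 reachable states
  u0 = 0\{a} | b.0 | (a.0)\{b,c} + (a.0)\{b,c} | c.(0 | 0) + 0\{a} | b.0 | (a.0)\{b,c} ⊢ --a--▸ u1, --a--▸ u2, --b--▸ u3, --c--▸ u4
  u1 = 0\{a} | b.0 | 0\{b,c} ⊢ --b--▸ u5
  u2 = 0\{b,c} | c.(0 | 0) ⊢ --c--▸ u6
  u3 = 0\{a} | 0 | (a.0)\{b,c} ⊢ --a--▸ u5
  u4 = (a.0)\{b,c} | (0 | 0) ⊢ --a--▸ u6
  u5 = 0\{a} | 0 | 0\{b,c} ⊢ stopped
  u6 = 0\{b,c} | (0 | 0) ⊢ stopped
LTS(Q): 7 reachable states
  v0 = 0\{a} | b.0 | (a.0)\{b,c} + (a.0)\{b,c} | c.(0 | 0) ⊢ --a--▸ v1, --a--▸ v2, --b--▸ v3, --c--▸ v4
  v1 = 0\{a} | b.0 | 0\{b,c} ⊢ --b--▸ v5
  v2 = 0\{b,c} | c.(0 | 0) ⊢ --c--▸ v6
  v3 = 0\{a} | 0 | (a.0)\{b,c} ⊢ --a--▸ v5
  v4 = (a.0)\{b,c} | (0 | 0) ⊢ --a--▸ v6
  v5 = 0\{a} | 0 | 0\{b,c} ⊢ stopped
  v6 = 0\{b,c} | (0 | 0) ⊢ stopped
Coarsest stable partition (strong bisimilarity classes):
  B0 = {u0, v0}
  B1 = {u3, u4, v3, v4}
  B2 = {u5, u6, v5, v6}
  B3 = {u1, v1}
  B4 = {u2, v2}
u0 ∈ B0, v0 ∈ B0 → same block

bisimilar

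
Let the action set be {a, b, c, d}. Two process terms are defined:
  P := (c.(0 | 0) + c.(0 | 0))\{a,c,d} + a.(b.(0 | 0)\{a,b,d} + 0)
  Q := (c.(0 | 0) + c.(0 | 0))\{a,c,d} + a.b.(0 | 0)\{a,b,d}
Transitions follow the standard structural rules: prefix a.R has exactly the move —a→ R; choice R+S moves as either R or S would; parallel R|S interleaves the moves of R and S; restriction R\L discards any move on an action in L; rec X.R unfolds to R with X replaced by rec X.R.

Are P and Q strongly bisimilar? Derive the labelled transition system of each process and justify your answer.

P ~ Q

LTS(P): 3 reachable states
  u0 = (c.(0 | 0) + c.(0 | 0))\{a,c,d} + a.(b.(0 | 0)\{a,b,d} + 0) ⊢ --a--▸ u1
  u1 = b.(0 | 0)\{a,b,d} + 0 ⊢ --b--▸ u2
  u2 = (0 | 0)\{a,b,d} ⊢ stopped
LTS(Q): 3 reachable states
  v0 = (c.(0 | 0) + c.(0 | 0))\{a,c,d} + a.b.(0 | 0)\{a,b,d} ⊢ --a--▸ v1
  v1 = b.(0 | 0)\{a,b,d} ⊢ --b--▸ v2
  v2 = (0 | 0)\{a,b,d} ⊢ stopped
Coarsest stable partition (strong bisimilarity classes):
  B0 = {u0, v0}
  B1 = {u1, v1}
  B2 = {u2, v2}
u0 ∈ B0, v0 ∈ B0 → same block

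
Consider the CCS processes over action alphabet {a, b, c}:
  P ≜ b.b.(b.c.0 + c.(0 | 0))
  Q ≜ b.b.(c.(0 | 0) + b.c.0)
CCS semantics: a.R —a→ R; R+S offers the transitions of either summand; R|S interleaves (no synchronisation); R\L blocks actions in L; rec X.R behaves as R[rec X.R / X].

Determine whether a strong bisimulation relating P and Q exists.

Reachable graph of P (6 states):
  u0 = b.b.(b.c.0 + c.(0 | 0)) has moves -b-> u1
  u1 = b.(b.c.0 + c.(0 | 0)) has moves -b-> u2
  u2 = b.c.0 + c.(0 | 0) has moves -b-> u3, -c-> u4
  u3 = c.0 has moves -c-> u5
  u4 = 0 | 0 has moves ·
  u5 = 0 has moves ·
Reachable graph of Q (6 states):
  v0 = b.b.(c.(0 | 0) + b.c.0) has moves -b-> v1
  v1 = b.(c.(0 | 0) + b.c.0) has moves -b-> v2
  v2 = c.(0 | 0) + b.c.0 has moves -b-> v3, -c-> v4
  v3 = c.0 has moves -c-> v5
  v4 = 0 | 0 has moves ·
  v5 = 0 has moves ·
Partition-refinement fixed point:
  B0 = {u0, v0}
  B1 = {u1, v1}
  B2 = {u2, v2}
  B3 = {u3, v3}
  B4 = {u4, u5, v4, v5}
u0 ∈ B0, v0 ∈ B0 → same block

bisimilar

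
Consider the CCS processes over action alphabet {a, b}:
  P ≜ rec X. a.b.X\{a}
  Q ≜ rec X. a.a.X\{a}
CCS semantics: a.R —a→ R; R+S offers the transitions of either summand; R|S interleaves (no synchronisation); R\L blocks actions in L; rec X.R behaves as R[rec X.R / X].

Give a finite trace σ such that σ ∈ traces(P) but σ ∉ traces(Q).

P's transition system — 3 states:
  m0 = rec X. a.b.X\{a} has moves -a-> m1
  m1 = b.(rec X. a.b.X\{a})\{a} has moves -b-> m2
  m2 = (rec X. a.b.X\{a})\{a} has moves ·
Q's transition system — 3 states:
  n0 = rec X. a.a.X\{a} has moves -a-> n1
  n1 = a.(rec X. a.a.X\{a})\{a} has moves -a-> n2
  n2 = (rec X. a.a.X\{a})\{a} has moves ·
Run σ = ⟨ab⟩ on P: start {m0}
  after a @ step 1: {m1}
  after b @ step 2: {m2}
  ✓ P
Run σ = ⟨ab⟩ on Q: start {n0}
  after a @ step 1: {n1}
  after b @ step 2: ∅  — Q cannot continue

ab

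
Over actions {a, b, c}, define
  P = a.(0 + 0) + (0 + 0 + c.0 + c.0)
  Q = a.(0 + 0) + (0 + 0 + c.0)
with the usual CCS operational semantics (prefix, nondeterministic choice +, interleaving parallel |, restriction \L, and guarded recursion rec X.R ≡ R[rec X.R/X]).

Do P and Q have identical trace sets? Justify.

YES

LTS(P): 3 reachable states
  s0 = a.(0 + 0) + (0 + 0 + c.0 + c.0) | =a=> s1, =c=> s2
  s1 = 0 + 0 | stopped
  s2 = 0 | stopped
LTS(Q): 3 reachable states
  t0 = a.(0 + 0) + (0 + 0 + c.0) | =a=> t1, =c=> t2
  t1 = 0 + 0 | stopped
  t2 = 0 | stopped
Coarsest stable partition (strong bisimilarity classes):
  B0 = {s0, t0}
  B1 = {s1, s2, t1, t2}
s0 ∈ B0, t0 ∈ B0 → same block
Bisimilar ⇒ trace-equivalent.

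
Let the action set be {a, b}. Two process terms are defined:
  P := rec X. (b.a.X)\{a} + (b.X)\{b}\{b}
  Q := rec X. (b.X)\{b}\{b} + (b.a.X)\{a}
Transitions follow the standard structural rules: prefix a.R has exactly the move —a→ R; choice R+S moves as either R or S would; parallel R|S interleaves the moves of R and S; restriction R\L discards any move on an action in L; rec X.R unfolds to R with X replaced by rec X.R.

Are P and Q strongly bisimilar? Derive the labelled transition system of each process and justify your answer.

bisimilar

P's transition system — 2 states:
  m0 = rec X. (b.a.X)\{a} + (b.X)\{b}\{b} :: =b=> m1
  m1 = (a.(rec X. (b.a.X)\{a} + (b.X)\{b}\{b}))\{a} :: ∅
Q's transition system — 2 states:
  n0 = rec X. (b.X)\{b}\{b} + (b.a.X)\{a} :: =b=> n1
  n1 = (a.(rec X. (b.X)\{b}\{b} + (b.a.X)\{a}))\{a} :: ∅
Bisimilarity quotient blocks:
  B0 = {m0, n0}
  B1 = {m1, n1}
m0 ∈ B0, n0 ∈ B0 → same block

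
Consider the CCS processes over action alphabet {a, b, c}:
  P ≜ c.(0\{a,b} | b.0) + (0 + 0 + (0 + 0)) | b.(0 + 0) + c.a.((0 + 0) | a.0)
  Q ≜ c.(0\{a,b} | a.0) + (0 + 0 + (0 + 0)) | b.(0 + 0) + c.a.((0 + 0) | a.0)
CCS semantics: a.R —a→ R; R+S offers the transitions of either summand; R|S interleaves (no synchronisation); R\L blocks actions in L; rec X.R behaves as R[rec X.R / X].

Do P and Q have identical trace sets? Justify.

LTS(P): 7 reachable states
  m0 = c.(0\{a,b} | b.0) + (0 + 0 + (0 + 0)) | b.(0 + 0) + c.a.((0 + 0) | a.0) :: —b→ m1, —c→ m2, —c→ m3
  m1 = (0 + 0 + (0 + 0)) | (0 + 0) :: (no moves)
  m2 = 0\{a,b} | b.0 :: —b→ m4
  m3 = a.((0 + 0) | a.0) :: —a→ m5
  m4 = 0\{a,b} | 0 :: (no moves)
  m5 = (0 + 0) | a.0 :: —a→ m6
  m6 = (0 + 0) | 0 :: (no moves)
LTS(Q): 7 reachable states
  n0 = c.(0\{a,b} | a.0) + (0 + 0 + (0 + 0)) | b.(0 + 0) + c.a.((0 + 0) | a.0) :: —b→ n1, —c→ n2, —c→ n3
  n1 = (0 + 0 + (0 + 0)) | (0 + 0) :: (no moves)
  n2 = 0\{a,b} | a.0 :: —a→ n4
  n3 = a.((0 + 0) | a.0) :: —a→ n5
  n4 = 0\{a,b} | 0 :: (no moves)
  n5 = (0 + 0) | a.0 :: —a→ n6
  n6 = (0 + 0) | 0 :: (no moves)
Trace ⟨cb⟩ through P, begin at {m0}:
  after c @ step 1: {m2, m3}
  after b @ step 2: {m4}
  — P admits the full trace.
Trace ⟨cb⟩ through Q, begin at {n0}:
  after c @ step 1: {n2, n3}
  after b @ step 2: ∅  — Q cannot continue

trace-distinct — witness ⟨cb⟩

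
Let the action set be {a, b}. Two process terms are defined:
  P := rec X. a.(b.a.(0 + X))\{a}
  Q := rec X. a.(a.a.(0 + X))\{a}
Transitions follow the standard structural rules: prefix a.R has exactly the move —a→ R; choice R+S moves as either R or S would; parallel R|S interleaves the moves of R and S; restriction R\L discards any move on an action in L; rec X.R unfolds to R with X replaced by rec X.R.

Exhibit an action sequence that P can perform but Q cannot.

ab

LTS(P): 3 reachable states
  p0 = rec X. a.(b.a.(0 + X))\{a} has moves -a-> p1
  p1 = (b.a.(0 + (rec X. a.(b.a.(0 + X))\{a})))\{a} has moves -b-> p2
  p2 = (a.(0 + (rec X. a.(b.a.(0 + X))\{a})))\{a} has moves ∅
LTS(Q): 2 reachable states
  q0 = rec X. a.(a.a.(0 + X))\{a} has moves -a-> q1
  q1 = (a.a.(0 + (rec X. a.(a.a.(0 + X))\{a})))\{a} has moves ∅
Executing ab from P (initial set {p0}):
  [1] a ⇒ {p1}
  [2] b ⇒ {p2}
  — P admits the full trace.
Executing ab from Q (initial set {q0}):
  [1] a ⇒ {q1}
  [2] b ⇒ ∅ (Q stuck)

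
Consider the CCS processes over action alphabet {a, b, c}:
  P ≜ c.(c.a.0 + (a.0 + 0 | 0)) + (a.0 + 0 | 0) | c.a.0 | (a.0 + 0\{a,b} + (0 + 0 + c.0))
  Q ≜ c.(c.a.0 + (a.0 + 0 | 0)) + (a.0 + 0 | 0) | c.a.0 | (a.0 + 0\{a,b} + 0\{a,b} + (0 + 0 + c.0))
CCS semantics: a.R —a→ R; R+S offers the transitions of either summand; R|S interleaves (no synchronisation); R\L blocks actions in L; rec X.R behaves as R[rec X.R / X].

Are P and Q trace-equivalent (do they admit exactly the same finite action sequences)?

trace-equivalent

Reachable graph of P (15 states):
  s0 = c.(c.a.0 + (a.0 + 0 | 0)) + (a.0 + 0 | 0) | c.a.0 | (a.0 + 0\{a,b} + (0 + 0 + c.0)) has moves --a--▸ s1, --a--▸ s2, --c--▸ s1, --c--▸ s3, --c--▸ s4
  s1 = (a.0 + 0 | 0) | c.a.0 | 0 has moves --a--▸ s5, --c--▸ s6
  s2 = 0 | c.a.0 | (a.0 + 0\{a,b} + (0 + 0 + c.0)) has moves --a--▸ s5, --c--▸ s5, --c--▸ s7
  s3 = (a.0 + 0 | 0) | a.0 | (a.0 + 0\{a,b} + (0 + 0 + c.0)) has moves --a--▸ s6, --a--▸ s7, --a--▸ s8, --c--▸ s6
  s4 = c.a.0 + (a.0 + 0 | 0) has moves --a--▸ s9, --c--▸ s10
  s5 = 0 | c.a.0 | 0 has moves --c--▸ s11
  s6 = (a.0 + 0 | 0) | a.0 | 0 has moves --a--▸ s11, --a--▸ s12
  s7 = 0 | a.0 | (a.0 + 0\{a,b} + (0 + 0 + c.0)) has moves --a--▸ s11, --a--▸ s13, --c--▸ s11
  s8 = (a.0 + 0 | 0) | 0 | (a.0 + 0\{a,b} + (0 + 0 + c.0)) has moves --a--▸ s12, --a--▸ s13, --c--▸ s12
  s9 = 0 has moves stopped
  s10 = a.0 has moves --a--▸ s9
  s11 = 0 | a.0 | 0 has moves --a--▸ s14
  s12 = (a.0 + 0 | 0) | 0 | 0 has moves --a--▸ s14
  s13 = 0 | 0 | (a.0 + 0\{a,b} + (0 + 0 + c.0)) has moves --a--▸ s14, --c--▸ s14
  s14 = 0 | 0 | 0 has moves stopped
Reachable graph of Q (15 states):
  t0 = c.(c.a.0 + (a.0 + 0 | 0)) + (a.0 + 0 | 0) | c.a.0 | (a.0 + 0\{a,b} + 0\{a,b} + (0 + 0 + c.0)) has moves --a--▸ t1, --a--▸ t2, --c--▸ t1, --c--▸ t3, --c--▸ t4
  t1 = (a.0 + 0 | 0) | c.a.0 | 0 has moves --a--▸ t5, --c--▸ t6
  t2 = 0 | c.a.0 | (a.0 + 0\{a,b} + 0\{a,b} + (0 + 0 + c.0)) has moves --a--▸ t5, --c--▸ t5, --c--▸ t7
  t3 = (a.0 + 0 | 0) | a.0 | (a.0 + 0\{a,b} + 0\{a,b} + (0 + 0 + c.0)) has moves --a--▸ t6, --a--▸ t7, --a--▸ t8, --c--▸ t6
  t4 = c.a.0 + (a.0 + 0 | 0) has moves --a--▸ t9, --c--▸ t10
  t5 = 0 | c.a.0 | 0 has moves --c--▸ t11
  t6 = (a.0 + 0 | 0) | a.0 | 0 has moves --a--▸ t11, --a--▸ t12
  t7 = 0 | a.0 | (a.0 + 0\{a,b} + 0\{a,b} + (0 + 0 + c.0)) has moves --a--▸ t11, --a--▸ t13, --c--▸ t11
  t8 = (a.0 + 0 | 0) | 0 | (a.0 + 0\{a,b} + 0\{a,b} + (0 + 0 + c.0)) has moves --a--▸ t12, --a--▸ t13, --c--▸ t12
  t9 = 0 has moves stopped
  t10 = a.0 has moves --a--▸ t9
  t11 = 0 | a.0 | 0 has moves --a--▸ t14
  t12 = (a.0 + 0 | 0) | 0 | 0 has moves --a--▸ t14
  t13 = 0 | 0 | (a.0 + 0\{a,b} + 0\{a,b} + (0 + 0 + c.0)) has moves --a--▸ t14, --c--▸ t14
  t14 = 0 | 0 | 0 has moves stopped
Partition-refinement fixed point:
  B0 = {s0, t0}
  B1 = {s1, t1}
  B2 = {s6, t6}
  B3 = {s10, s11, s12, t10, t11, t12}
  B4 = {s14, s9, t14, t9}
  B5 = {s5, t5}
  B6 = {s4, t4}
  B7 = {s3, t3}
  B8 = {s7, s8, t7, t8}
  B9 = {s13, t13}
  B10 = {s2, t2}
s0 ∈ B0, t0 ∈ B0 → same block
Bisimilar ⇒ trace-equivalent.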